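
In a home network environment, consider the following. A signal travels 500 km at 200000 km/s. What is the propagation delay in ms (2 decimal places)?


Given: distance = 500 km, speed = 200000 km/s
Delay = distance / speed = 500 / 200000 seconds
Delay in ms = 500 * 1000 / 200000
Delay = 2.5000 ms
Rounded to 2 dp = 2.50 ms

2.50


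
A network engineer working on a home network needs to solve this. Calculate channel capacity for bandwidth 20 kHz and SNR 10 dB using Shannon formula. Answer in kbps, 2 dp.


Given: B = 20 kHz, SNR = 10 dB
SNR linear = 10^(10/10) = 10
1 + SNR = 11
log2(11) = 3.4594316186
C = 20 * 1000 * 3.4594316186 = 69188.6324 bps
C = 69.188632 kbps -> 69.19 kbps (2 dp)

69.19


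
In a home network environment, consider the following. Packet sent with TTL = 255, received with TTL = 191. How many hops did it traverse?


Given: initial TTL = 255, received TTL = 191
Hops = initial TTL - received TTL
Hops = 255 - 191 = 64

64


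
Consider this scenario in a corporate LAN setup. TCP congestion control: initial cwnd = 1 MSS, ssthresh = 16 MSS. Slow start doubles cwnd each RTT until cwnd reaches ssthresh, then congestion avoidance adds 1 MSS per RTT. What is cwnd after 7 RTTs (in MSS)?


RTT 0: cwnd = 1 MSS (initial)
RTT 1: cwnd = 2 MSS (slow start, doubled)
RTT 2: cwnd = 4 MSS (slow start, doubled)
RTT 3: cwnd = 8 MSS (slow start, doubled)
RTT 4: cwnd = 16 MSS (slow start, doubled)
RTT 5: cwnd = 17 MSS (congestion avoidance, +1)
RTT 6: cwnd = 18 MSS (congestion avoidance, +1)
RTT 7: cwnd = 19 MSS (congestion avoidance, +1)

19


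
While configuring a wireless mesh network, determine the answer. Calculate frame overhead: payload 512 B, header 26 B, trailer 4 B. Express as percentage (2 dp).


Given: payload = 512 B, header = 26 B, trailer = 4 B
Overhead bytes = header + trailer = 26 + 4 = 30
Total frame = payload + overhead = 512 + 30 = 542
Overhead % = 30 / 542 * 100 = 5.5351% -> 5.54% (2 dp)

5.54


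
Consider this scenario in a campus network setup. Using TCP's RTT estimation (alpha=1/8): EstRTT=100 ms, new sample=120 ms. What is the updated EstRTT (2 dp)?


Given: EstRTT = 100 ms, SampleRTT = 120 ms, alpha = 1/8
New EstRTT = (1 - alpha) * EstRTT + alpha * SampleRTT
(7/8) * 100 = 87.5
(1/8) * 120 = 15
New EstRTT = 87.5 + 15 = 102.5 ms -> 102.50 ms (2 dp)

102.50


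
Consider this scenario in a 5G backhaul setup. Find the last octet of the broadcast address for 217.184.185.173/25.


Given: IP = 217.184.185.173, prefix = /25
Host bits = 32 - 25 = 7
Network last octet = 173 AND mask = 128
Host part size = 2^7 - 1 = 127
Broadcast last octet = 128 OR 127 = 255

255


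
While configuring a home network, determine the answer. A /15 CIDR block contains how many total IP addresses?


Given: CIDR prefix /15
Host bits = 32 - 15 = 17
Total addresses = 2^17 = 131072

131072


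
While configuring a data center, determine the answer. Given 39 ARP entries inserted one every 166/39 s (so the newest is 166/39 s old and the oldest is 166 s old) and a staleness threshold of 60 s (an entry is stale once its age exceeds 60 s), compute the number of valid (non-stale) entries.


Ages are k * 166/39 s for k = 1..39 (spacing = 4.2564 s).
Entry k is valid iff k * 166/39 <= 60 iff k <= 39 * 60 / 166 = 14.0964
n_valid = floor(14.0964) = 14
(n_stale = 39 - 14 = 25)

14


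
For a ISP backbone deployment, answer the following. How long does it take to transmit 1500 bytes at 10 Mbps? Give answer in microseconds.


Given: packet = 1500 bytes, bandwidth = 10 Mbps
Packet in bits = 1500 * 8 = 12000 bits
Bandwidth = 10 * 10^6 = 10000000 bps
Time = 12000 / 10000000 seconds
Time in us = 12000 * 10^6 / 10000000 = 1200

1200


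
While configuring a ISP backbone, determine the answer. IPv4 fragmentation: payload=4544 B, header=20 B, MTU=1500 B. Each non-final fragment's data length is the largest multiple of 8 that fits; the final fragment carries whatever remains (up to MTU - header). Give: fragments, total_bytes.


Max data per non-final fragment = floor((MTU - header)/8)*8 = floor((1500 - 20)/8)*8 = floor(1480/8)*8 = 1480 B
Final fragment needs no 8-byte alignment: it can carry up to MTU - header = 1480 B
Non-final fragments needed = ceil((payload - 1480) / 1480) = ceil(3064/1480) = ceil(2.0703) = 3
Number of fragments = 3 + 1 = 4
Fragment sizes (data): 3 * 1480 B + 104 B (last, 104 <= 1480 OK)
Total bytes sent = payload + n_frags * header = 4544 + 4*20 = 4544 + 80 = 4624 B

4, 4624


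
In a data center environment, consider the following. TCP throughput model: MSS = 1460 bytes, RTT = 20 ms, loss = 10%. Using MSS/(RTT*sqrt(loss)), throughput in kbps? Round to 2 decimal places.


Given: MSS = 1460 bytes, RTT = 20 ms, loss = 10%
RTT in seconds = 20 / 1000 = 0.02
Loss rate = 10% = 0.1
sqrt(loss) = sqrt(0.1) = 0.316227766017
Throughput (bytes/s) = 1460 / (0.02 * 0.316227766017) = 230846.2692
Throughput (kbps) = 230846.2692 * 8 / 1000 = 1846.770154 -> 1846.77 kbps (2 dp)

1846.77


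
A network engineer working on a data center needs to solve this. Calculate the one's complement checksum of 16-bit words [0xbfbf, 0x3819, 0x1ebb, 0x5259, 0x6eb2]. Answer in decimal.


Given words: [0xbfbf, 0x3819, 0x1ebb, 0x5259, 0x6eb2]
Step 1: Sum all words
Raw sum = 49087 + 14361 + 7867 + 21081 + 28338 = 120734
Step 2: Fold carry: (55198 + 1) = 55199
One's complement = ~55199 & 0xFFFF = 10336

10336


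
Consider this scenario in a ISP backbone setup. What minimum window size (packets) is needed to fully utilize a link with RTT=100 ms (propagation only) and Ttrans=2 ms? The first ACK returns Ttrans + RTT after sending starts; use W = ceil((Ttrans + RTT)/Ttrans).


Given: Ttrans = 2 ms, RTT = 100 ms (= 2 * Tprop, Tprop = 50 ms)
Time until first ACK returns = Ttrans + RTT = 2 + 100 = 102 ms
Need W * Ttrans >= Ttrans + RTT  ->  W >= (Ttrans + RTT) / Ttrans
(Ttrans + RTT) / Ttrans = 102 / 2 = 51
W_min = ceil(51) = 51

51


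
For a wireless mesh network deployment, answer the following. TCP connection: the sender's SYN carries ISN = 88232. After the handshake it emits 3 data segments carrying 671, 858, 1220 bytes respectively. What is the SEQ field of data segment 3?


The SYN occupies sequence number ISN = 88232, so the first data byte is ISN + 1 = 88233.
SEQ of data segment i = (ISN + 1) + sum of payload sizes of segments 1..i-1.
Segment 1: SEQ = 88233, payload = 671 bytes
Segment 2: SEQ = 88904, payload = 858 bytes
Segment 3: SEQ = 89762, payload = 1220 bytes
SEQ of segment 3 = 88233 + 671 + 858 = 89762

89762


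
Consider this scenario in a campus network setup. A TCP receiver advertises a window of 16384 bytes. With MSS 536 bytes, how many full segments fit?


Given: RWND = 16384 bytes, MSS = 536 bytes
Full segments = floor(RWND / MSS)
Full segments = floor(16384 / 536)
Full segments = floor(30.5672) = 30

30


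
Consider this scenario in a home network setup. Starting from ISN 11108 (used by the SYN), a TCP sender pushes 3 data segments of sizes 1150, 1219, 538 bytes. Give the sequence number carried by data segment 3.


The SYN occupies sequence number ISN = 11108, so the first data byte is ISN + 1 = 11109.
SEQ of data segment i = (ISN + 1) + sum of payload sizes of segments 1..i-1.
Segment 1: SEQ = 11109, payload = 1150 bytes
Segment 2: SEQ = 12259, payload = 1219 bytes
Segment 3: SEQ = 13478, payload = 538 bytes
SEQ of segment 3 = 11109 + 1150 + 1219 = 13478

13478


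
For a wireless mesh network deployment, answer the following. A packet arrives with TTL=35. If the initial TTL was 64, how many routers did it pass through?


Given: initial TTL = 64, received TTL = 35
Hops = initial TTL - received TTL
Hops = 64 - 35 = 29

29


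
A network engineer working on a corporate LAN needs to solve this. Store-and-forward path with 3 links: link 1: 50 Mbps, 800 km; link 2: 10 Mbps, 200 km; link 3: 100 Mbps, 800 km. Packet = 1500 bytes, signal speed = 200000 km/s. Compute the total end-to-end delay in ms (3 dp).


Packet = 1500 bytes = 12000 bits. Store-and-forward: sum (t_trans + t_prop) per link.
Link 1: t_trans = 12000/(50*10^6) s = 0.2400 ms; t_prop = 800/200000 s = 4.0000 ms; subtotal = 4.2400 ms
Link 2: t_trans = 12000/(10*10^6) s = 1.2000 ms; t_prop = 200/200000 s = 1.0000 ms; subtotal = 2.2000 ms
Link 3: t_trans = 12000/(100*10^6) s = 0.1200 ms; t_prop = 800/200000 s = 4.0000 ms; subtotal = 4.1200 ms
End-to-end = 4.2400 + 2.2000 + 4.1200 = 10.5600 ms -> 10.560 ms (3 dp)

10.560


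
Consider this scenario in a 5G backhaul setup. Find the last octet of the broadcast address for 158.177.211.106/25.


Given: IP = 158.177.211.106, prefix = /25
Host bits = 32 - 25 = 7
Network last octet = 106 AND mask = 0
Host part size = 2^7 - 1 = 127
Broadcast last octet = 0 OR 127 = 127

127


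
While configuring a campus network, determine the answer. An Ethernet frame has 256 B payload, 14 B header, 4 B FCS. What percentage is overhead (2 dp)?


Given: payload = 256 B, header = 14 B, trailer = 4 B
Overhead bytes = header + trailer = 14 + 4 = 18
Total frame = payload + overhead = 256 + 18 = 274
Overhead % = 18 / 274 * 100 = 6.5693% -> 6.57% (2 dp)

6.57


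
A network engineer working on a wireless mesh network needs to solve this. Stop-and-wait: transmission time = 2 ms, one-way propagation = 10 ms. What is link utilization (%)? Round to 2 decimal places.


Given: Ttrans = 2 ms, Tprop = 10 ms
RTT = 2 * Tprop = 2 * 10 = 20 ms
U = Ttrans / (Ttrans + RTT)
U = 2 / (2 + 20)
U = 2 / 22 = 0.090909
U% = 9.09%

9.09


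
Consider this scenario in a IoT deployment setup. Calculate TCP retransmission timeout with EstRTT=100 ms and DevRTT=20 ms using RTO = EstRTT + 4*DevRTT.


Given: EstRTT = 100 ms, DevRTT = 20 ms
Timeout = EstRTT + 4 * DevRTT
4 * DevRTT = 4 * 20 = 80
Timeout = 100 + 80 = 180 ms

180


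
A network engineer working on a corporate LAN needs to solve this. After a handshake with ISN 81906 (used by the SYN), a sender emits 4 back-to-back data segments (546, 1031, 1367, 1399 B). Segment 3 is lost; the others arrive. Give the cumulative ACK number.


SYN uses sequence number 81906; first data byte = ISN + 1 = 81907.
Segment 1: SEQ = 81907, len = 546 B, covers [81907, 82452]
Segment 2: SEQ = 82453, len = 1031 B, covers [82453, 83483]
Segment 3: SEQ = 83484, len = 1367 B, covers [83484, 84850] [LOST]
Segment 4: SEQ = 84851, len = 1399 B, covers [84851, 86249]
In-order data received: bytes [81907, 83483] (segments 1..2).
Segment 3 missing -> gap begins at byte 83484; later segments buffered out of order.
Cumulative ACK = next expected in-order byte = 81907 + 546 + 1031 = 83484

83484


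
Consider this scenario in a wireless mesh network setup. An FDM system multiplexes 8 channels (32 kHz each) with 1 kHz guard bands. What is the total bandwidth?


Given: 8 channels, 32 kHz each, guard = 1 kHz
Channel bandwidth = 8 * 32 = 256 kHz
Guard bands = 7 gaps * 1 kHz = 7 kHz
Total = 256 + 7 = 263 kHz

263


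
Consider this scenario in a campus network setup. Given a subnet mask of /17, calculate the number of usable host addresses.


Given: subnet mask /17
Host bits = 32 - 17 = 15
Total addresses = 2^15 = 32768
Usable hosts = 32768 - 2 (network + broadcast) = 32766

32766


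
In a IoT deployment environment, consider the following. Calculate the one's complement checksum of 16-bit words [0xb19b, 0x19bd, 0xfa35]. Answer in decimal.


Given words: [0xb19b, 0x19bd, 0xfa35]
Step 1: Sum all words
Raw sum = 45467 + 6589 + 64053 = 116109
Step 2: Fold carry: (50573 + 1) = 50574
One's complement = ~50574 & 0xFFFF = 14961

14961


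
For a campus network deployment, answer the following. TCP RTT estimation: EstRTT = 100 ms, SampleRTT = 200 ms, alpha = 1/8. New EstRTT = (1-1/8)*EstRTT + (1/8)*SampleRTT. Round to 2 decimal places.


Given: EstRTT = 100 ms, SampleRTT = 200 ms, alpha = 1/8
New EstRTT = (1 - alpha) * EstRTT + alpha * SampleRTT
(7/8) * 100 = 87.5
(1/8) * 200 = 25
New EstRTT = 87.5 + 25 = 112.5 ms -> 112.50 ms (2 dp)

112.50


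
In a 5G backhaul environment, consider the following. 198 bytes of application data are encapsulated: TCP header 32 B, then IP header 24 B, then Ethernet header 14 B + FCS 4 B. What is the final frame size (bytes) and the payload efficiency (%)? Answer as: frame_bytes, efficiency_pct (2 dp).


TCP segment = 198 + 32 = 230 B
IP packet = 230 + 24 = 254 B
Ethernet frame = 254 + 14 + 4 = 272 B
Efficiency = app / frame = 198 / 272 = 0.727941 = 72.7941% -> 72.79% (2 dp)

272, 72.79


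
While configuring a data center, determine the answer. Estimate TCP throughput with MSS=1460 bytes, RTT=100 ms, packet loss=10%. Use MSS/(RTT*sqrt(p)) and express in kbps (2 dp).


Given: MSS = 1460 bytes, RTT = 100 ms, loss = 10%
RTT in seconds = 100 / 1000 = 0.1
Loss rate = 10% = 0.1
sqrt(loss) = sqrt(0.1) = 0.316227766017
Throughput (bytes/s) = 1460 / (0.1 * 0.316227766017) = 46169.2538
Throughput (kbps) = 46169.2538 * 8 / 1000 = 369.354031 -> 369.35 kbps (2 dp)

369.35


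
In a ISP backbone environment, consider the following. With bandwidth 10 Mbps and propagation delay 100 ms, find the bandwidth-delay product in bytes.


Given: bandwidth = 10 Mbps, delay = 100 ms
BDP in bits = 10 * 10^6 * 100 / 1000
BDP in bits = 1000000
BDP in bytes = 1000000 / 8 = 125000

125000


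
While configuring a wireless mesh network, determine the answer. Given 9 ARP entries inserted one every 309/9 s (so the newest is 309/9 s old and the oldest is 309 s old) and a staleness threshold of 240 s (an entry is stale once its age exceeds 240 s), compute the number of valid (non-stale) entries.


Ages are k * 309/9 s for k = 1..9 (spacing = 34.3333 s).
Entry k is valid iff k * 309/9 <= 240 iff k <= 9 * 240 / 309 = 6.9903
n_valid = floor(6.9903) = 6
(n_stale = 9 - 6 = 3)

6


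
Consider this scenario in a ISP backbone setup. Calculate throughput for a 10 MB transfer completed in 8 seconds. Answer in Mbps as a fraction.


Given: file = 10 MB, time = 8 s
File in Mb = 10 * 8 = 80 Mb
Throughput = 80 / 8 Mbps
Throughput = 10 Mbps

10


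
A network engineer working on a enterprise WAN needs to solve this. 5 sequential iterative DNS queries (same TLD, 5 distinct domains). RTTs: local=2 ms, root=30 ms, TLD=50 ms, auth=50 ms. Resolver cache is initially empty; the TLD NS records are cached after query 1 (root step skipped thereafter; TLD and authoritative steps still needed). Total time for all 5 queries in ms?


Lookup 1 (cold cache): local + root + TLD + auth = 2 + 30 + 50 + 50 = 132 ms
Lookups 2..5 (TLD NS cached -> skip root; new domain -> still ask TLD and auth): local + TLD + auth = 2 + 50 + 50 = 102 ms each
Remaining 4 lookups: 4 * 102 = 408 ms
Total = 132 + 408 = 540 ms

540


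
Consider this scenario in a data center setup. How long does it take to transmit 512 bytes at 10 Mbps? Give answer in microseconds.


Given: packet = 512 bytes, bandwidth = 10 Mbps
Packet in bits = 512 * 8 = 4096 bits
Bandwidth = 10 * 10^6 = 10000000 bps
Time = 4096 / 10000000 seconds
Time in us = 4096 * 10^6 / 10000000 = 409.6

409.6


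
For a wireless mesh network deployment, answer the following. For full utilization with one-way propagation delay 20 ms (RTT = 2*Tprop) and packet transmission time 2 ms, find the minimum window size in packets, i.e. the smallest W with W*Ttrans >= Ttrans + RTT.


Given: Ttrans = 2 ms, RTT = 40 ms (= 2 * Tprop, Tprop = 20 ms)
Time until first ACK returns = Ttrans + RTT = 2 + 40 = 42 ms
Need W * Ttrans >= Ttrans + RTT  ->  W >= (Ttrans + RTT) / Ttrans
(Ttrans + RTT) / Ttrans = 42 / 2 = 21
W_min = ceil(21) = 21

21


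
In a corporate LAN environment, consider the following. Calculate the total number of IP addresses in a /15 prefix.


Given: CIDR prefix /15
Host bits = 32 - 15 = 17
Total addresses = 2^17 = 131072

131072


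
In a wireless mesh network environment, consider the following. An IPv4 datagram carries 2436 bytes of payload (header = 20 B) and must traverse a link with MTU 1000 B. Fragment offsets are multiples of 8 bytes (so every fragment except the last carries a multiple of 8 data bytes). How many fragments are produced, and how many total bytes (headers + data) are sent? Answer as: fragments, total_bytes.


Max data per non-final fragment = floor((MTU - header)/8)*8 = floor((1000 - 20)/8)*8 = floor(980/8)*8 = 976 B
Final fragment needs no 8-byte alignment: it can carry up to MTU - header = 980 B
Non-final fragments needed = ceil((payload - 980) / 976) = ceil(1456/976) = ceil(1.4918) = 2
Number of fragments = 2 + 1 = 3
Fragment sizes (data): 2 * 976 B + 484 B (last, 484 <= 980 OK)
Total bytes sent = payload + n_frags * header = 2436 + 3*20 = 2436 + 60 = 2496 B

3, 2496


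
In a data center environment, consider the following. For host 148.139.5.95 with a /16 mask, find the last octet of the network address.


Given: IP = 148.139.5.95, prefix = /16
Subnet mask = 255.255.0.0
Last octet of IP: 95
Last octet of mask: 0
Network last octet = 95 AND 0 = 0

0


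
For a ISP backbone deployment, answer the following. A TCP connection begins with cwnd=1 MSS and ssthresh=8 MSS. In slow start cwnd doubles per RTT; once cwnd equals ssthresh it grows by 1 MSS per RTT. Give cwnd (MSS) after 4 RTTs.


RTT 0: cwnd = 1 MSS (initial)
RTT 1: cwnd = 2 MSS (slow start, doubled)
RTT 2: cwnd = 4 MSS (slow start, doubled)
RTT 3: cwnd = 8 MSS (slow start, doubled)
RTT 4: cwnd = 9 MSS (congestion avoidance, +1)

9


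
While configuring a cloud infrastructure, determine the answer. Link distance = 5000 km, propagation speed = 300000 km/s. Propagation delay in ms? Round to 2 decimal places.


Given: distance = 5000 km, speed = 300000 km/s
Delay = distance / speed = 5000 / 300000 seconds
Delay in ms = 5000 * 1000 / 300000
Delay = 16.6667 ms
Rounded to 2 dp = 16.67 ms

16.67


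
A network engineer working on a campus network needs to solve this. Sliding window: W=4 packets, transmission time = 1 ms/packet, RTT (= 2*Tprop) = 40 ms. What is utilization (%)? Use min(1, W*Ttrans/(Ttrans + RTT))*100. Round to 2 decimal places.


Given: W = 4, Ttrans = 1 ms, RTT = 40 ms (= 2 * Tprop, Tprop = 20 ms)
Cycle time = Ttrans + RTT = 1 + 40 = 41 ms (first packet sent until its ACK returns)
W * Ttrans = 4 * 1 = 4 ms of sending per cycle
W * Ttrans / (Ttrans + RTT) = 4 / 41 = 0.097561
U = min(1, 0.097561) = 0.097561
U% = 9.76%

9.76


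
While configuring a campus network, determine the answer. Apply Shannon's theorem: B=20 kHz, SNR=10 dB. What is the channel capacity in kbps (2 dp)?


Given: B = 20 kHz, SNR = 10 dB
SNR linear = 10^(10/10) = 10
1 + SNR = 11
log2(11) = 3.4594316186
C = 20 * 1000 * 3.4594316186 = 69188.6324 bps
C = 69.188632 kbps -> 69.19 kbps (2 dp)

69.19


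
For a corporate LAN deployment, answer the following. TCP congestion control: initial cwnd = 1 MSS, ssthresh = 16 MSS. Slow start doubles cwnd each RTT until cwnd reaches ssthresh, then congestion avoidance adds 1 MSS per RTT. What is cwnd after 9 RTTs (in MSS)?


RTT 0: cwnd = 1 MSS (initial)
RTT 1: cwnd = 2 MSS (slow start, doubled)
RTT 2: cwnd = 4 MSS (slow start, doubled)
RTT 3: cwnd = 8 MSS (slow start, doubled)
RTT 4: cwnd = 16 MSS (slow start, doubled)
RTT 5: cwnd = 17 MSS (congestion avoidance, +1)
RTT 6: cwnd = 18 MSS (congestion avoidance, +1)
RTT 7: cwnd = 19 MSS (congestion avoidance, +1)
RTT 8: cwnd = 20 MSS (congestion avoidance, +1)
RTT 9: cwnd = 21 MSS (congestion avoidance, +1)

21


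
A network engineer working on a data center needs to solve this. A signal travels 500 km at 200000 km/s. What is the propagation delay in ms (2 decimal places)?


Given: distance = 500 km, speed = 200000 km/s
Delay = distance / speed = 500 / 200000 seconds
Delay in ms = 500 * 1000 / 200000
Delay = 2.5000 ms
Rounded to 2 dp = 2.50 ms

2.50


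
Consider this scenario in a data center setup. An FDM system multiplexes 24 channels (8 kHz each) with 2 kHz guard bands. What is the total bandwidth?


Given: 24 channels, 8 kHz each, guard = 2 kHz
Channel bandwidth = 24 * 8 = 192 kHz
Guard bands = 23 gaps * 2 kHz = 46 kHz
Total = 192 + 46 = 238 kHz

238


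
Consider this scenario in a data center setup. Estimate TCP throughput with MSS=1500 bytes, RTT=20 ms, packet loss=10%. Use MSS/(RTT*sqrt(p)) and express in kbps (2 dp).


Given: MSS = 1500 bytes, RTT = 20 ms, loss = 10%
RTT in seconds = 20 / 1000 = 0.02
Loss rate = 10% = 0.1
sqrt(loss) = sqrt(0.1) = 0.316227766017
Throughput (bytes/s) = 1500 / (0.02 * 0.316227766017) = 237170.8245
Throughput (kbps) = 237170.8245 * 8 / 1000 = 1897.366596 -> 1897.37 kbps (2 dp)

1897.37


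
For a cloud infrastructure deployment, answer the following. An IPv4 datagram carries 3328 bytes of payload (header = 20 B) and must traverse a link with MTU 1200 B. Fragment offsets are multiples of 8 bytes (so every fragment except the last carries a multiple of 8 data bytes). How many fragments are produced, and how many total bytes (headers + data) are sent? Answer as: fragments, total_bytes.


Max data per non-final fragment = floor((MTU - header)/8)*8 = floor((1200 - 20)/8)*8 = floor(1180/8)*8 = 1176 B
Final fragment needs no 8-byte alignment: it can carry up to MTU - header = 1180 B
Non-final fragments needed = ceil((payload - 1180) / 1176) = ceil(2148/1176) = ceil(1.8265) = 2
Number of fragments = 2 + 1 = 3
Fragment sizes (data): 2 * 1176 B + 976 B (last, 976 <= 1180 OK)
Total bytes sent = payload + n_frags * header = 3328 + 3*20 = 3328 + 60 = 3388 B

3, 3388


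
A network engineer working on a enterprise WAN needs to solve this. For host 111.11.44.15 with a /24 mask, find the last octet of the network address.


Given: IP = 111.11.44.15, prefix = /24
Subnet mask = 255.255.255.0
Last octet of IP: 15
Last octet of mask: 0
Network last octet = 15 AND 0 = 0

0


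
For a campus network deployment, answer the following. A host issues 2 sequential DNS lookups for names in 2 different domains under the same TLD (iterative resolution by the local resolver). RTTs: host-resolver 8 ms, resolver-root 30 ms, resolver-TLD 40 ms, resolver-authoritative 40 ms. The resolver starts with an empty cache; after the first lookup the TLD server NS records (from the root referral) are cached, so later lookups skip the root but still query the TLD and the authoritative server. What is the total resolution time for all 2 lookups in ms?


Lookup 1 (cold cache): local + root + TLD + auth = 8 + 30 + 40 + 40 = 118 ms
Lookups 2..2 (TLD NS cached -> skip root; new domain -> still ask TLD and auth): local + TLD + auth = 8 + 40 + 40 = 88 ms each
Remaining 1 lookups: 1 * 88 = 88 ms
Total = 118 + 88 = 206 ms

206


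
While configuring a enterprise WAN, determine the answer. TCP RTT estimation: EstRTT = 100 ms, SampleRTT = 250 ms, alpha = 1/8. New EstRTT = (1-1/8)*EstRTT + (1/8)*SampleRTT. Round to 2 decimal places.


Given: EstRTT = 100 ms, SampleRTT = 250 ms, alpha = 1/8
New EstRTT = (1 - alpha) * EstRTT + alpha * SampleRTT
(7/8) * 100 = 87.5
(1/8) * 250 = 31.25
New EstRTT = 87.5 + 31.25 = 118.75 ms -> 118.75 ms (2 dp)

118.75


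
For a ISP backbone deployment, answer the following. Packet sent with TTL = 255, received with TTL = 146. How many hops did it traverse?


Given: initial TTL = 255, received TTL = 146
Hops = initial TTL - received TTL
Hops = 255 - 146 = 109

109


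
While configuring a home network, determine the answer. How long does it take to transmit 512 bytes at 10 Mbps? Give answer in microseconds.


Given: packet = 512 bytes, bandwidth = 10 Mbps
Packet in bits = 512 * 8 = 4096 bits
Bandwidth = 10 * 10^6 = 10000000 bps
Time = 4096 / 10000000 seconds
Time in us = 4096 * 10^6 / 10000000 = 409.6

409.6


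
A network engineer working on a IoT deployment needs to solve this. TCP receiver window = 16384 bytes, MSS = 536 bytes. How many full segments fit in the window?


Given: RWND = 16384 bytes, MSS = 536 bytes
Full segments = floor(RWND / MSS)
Full segments = floor(16384 / 536)
Full segments = floor(30.5672) = 30

30


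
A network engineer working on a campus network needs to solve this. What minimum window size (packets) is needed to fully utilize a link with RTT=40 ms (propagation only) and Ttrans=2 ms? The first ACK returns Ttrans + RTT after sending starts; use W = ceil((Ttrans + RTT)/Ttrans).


Given: Ttrans = 2 ms, RTT = 40 ms (= 2 * Tprop, Tprop = 20 ms)
Time until first ACK returns = Ttrans + RTT = 2 + 40 = 42 ms
Need W * Ttrans >= Ttrans + RTT  ->  W >= (Ttrans + RTT) / Ttrans
(Ttrans + RTT) / Ttrans = 42 / 2 = 21
W_min = ceil(21) = 21

21


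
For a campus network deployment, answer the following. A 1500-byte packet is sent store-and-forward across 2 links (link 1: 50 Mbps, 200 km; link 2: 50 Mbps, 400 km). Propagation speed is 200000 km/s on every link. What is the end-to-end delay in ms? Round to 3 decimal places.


Packet = 1500 bytes = 12000 bits. Store-and-forward: sum (t_trans + t_prop) per link.
Link 1: t_trans = 12000/(50*10^6) s = 0.2400 ms; t_prop = 200/200000 s = 1.0000 ms; subtotal = 1.2400 ms
Link 2: t_trans = 12000/(50*10^6) s = 0.2400 ms; t_prop = 400/200000 s = 2.0000 ms; subtotal = 2.2400 ms
End-to-end = 1.2400 + 2.2400 = 3.4800 ms -> 3.480 ms (3 dp)

3.480


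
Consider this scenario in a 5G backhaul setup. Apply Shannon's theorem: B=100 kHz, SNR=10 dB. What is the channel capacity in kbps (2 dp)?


Given: B = 100 kHz, SNR = 10 dB
SNR linear = 10^(10/10) = 10
1 + SNR = 11
log2(11) = 3.4594316186
C = 100 * 1000 * 3.4594316186 = 345943.1619 bps
C = 345.943162 kbps -> 345.94 kbps (2 dp)

345.94


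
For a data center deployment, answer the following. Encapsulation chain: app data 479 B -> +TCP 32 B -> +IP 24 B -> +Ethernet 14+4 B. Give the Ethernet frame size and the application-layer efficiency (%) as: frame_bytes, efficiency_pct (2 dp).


TCP segment = 479 + 32 = 511 B
IP packet = 511 + 24 = 535 B
Ethernet frame = 535 + 14 + 4 = 553 B
Efficiency = app / frame = 479 / 553 = 0.866184 = 86.6184% -> 86.62% (2 dp)

553, 86.62


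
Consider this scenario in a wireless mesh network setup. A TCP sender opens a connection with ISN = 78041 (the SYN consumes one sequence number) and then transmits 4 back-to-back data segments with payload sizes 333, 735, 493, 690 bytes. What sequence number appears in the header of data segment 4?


The SYN occupies sequence number ISN = 78041, so the first data byte is ISN + 1 = 78042.
SEQ of data segment i = (ISN + 1) + sum of payload sizes of segments 1..i-1.
Segment 1: SEQ = 78042, payload = 333 bytes
Segment 2: SEQ = 78375, payload = 735 bytes
Segment 3: SEQ = 79110, payload = 493 bytes
Segment 4: SEQ = 79603, payload = 690 bytes
SEQ of segment 4 = 78042 + 333 + 735 + 493 = 79603

79603


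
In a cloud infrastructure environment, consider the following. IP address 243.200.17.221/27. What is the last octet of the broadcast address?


Given: IP = 243.200.17.221, prefix = /27
Host bits = 32 - 27 = 5
Network last octet = 221 AND mask = 192
Host part size = 2^5 - 1 = 31
Broadcast last octet = 192 OR 31 = 223

223


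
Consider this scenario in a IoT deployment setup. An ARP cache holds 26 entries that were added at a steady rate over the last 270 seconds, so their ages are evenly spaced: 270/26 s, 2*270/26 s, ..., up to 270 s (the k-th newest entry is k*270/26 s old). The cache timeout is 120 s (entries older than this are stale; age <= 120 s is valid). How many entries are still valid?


Ages are k * 270/26 s for k = 1..26 (spacing = 10.3846 s).
Entry k is valid iff k * 270/26 <= 120 iff k <= 26 * 120 / 270 = 11.5556
n_valid = floor(11.5556) = 11
(n_stale = 26 - 11 = 15)

11


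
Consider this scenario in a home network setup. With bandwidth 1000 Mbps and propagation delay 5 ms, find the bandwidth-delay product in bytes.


Given: bandwidth = 1000 Mbps, delay = 5 ms
BDP in bits = 1000 * 10^6 * 5 / 1000
BDP in bits = 5000000
BDP in bytes = 5000000 / 8 = 625000

625000


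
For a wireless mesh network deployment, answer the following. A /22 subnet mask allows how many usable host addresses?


Given: subnet mask /22
Host bits = 32 - 22 = 10
Total addresses = 2^10 = 1024
Usable hosts = 1024 - 2 (network + broadcast) = 1022

1022


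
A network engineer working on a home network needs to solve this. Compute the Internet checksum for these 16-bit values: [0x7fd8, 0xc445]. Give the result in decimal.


Given words: [0x7fd8, 0xc445]
Step 1: Sum all words
Raw sum = 32728 + 50245 = 82973
Step 2: Fold carry: (17437 + 1) = 17438
One's complement = ~17438 & 0xFFFF = 48097

48097


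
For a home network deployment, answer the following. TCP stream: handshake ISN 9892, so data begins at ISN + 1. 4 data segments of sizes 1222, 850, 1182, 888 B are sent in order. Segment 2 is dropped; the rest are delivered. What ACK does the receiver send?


SYN uses sequence number 9892; first data byte = ISN + 1 = 9893.
Segment 1: SEQ = 9893, len = 1222 B, covers [9893, 11114]
Segment 2: SEQ = 11115, len = 850 B, covers [11115, 11964] [LOST]
Segment 3: SEQ = 11965, len = 1182 B, covers [11965, 13146]
Segment 4: SEQ = 13147, len = 888 B, covers [13147, 14034]
In-order data received: bytes [9893, 11114] (segments 1..1).
Segment 2 missing -> gap begins at byte 11115; later segments buffered out of order.
Cumulative ACK = next expected in-order byte = 9893 + 1222 = 11115

11115


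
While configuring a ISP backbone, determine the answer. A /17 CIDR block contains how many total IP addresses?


Given: CIDR prefix /17
Host bits = 32 - 17 = 15
Total addresses = 2^15 = 32768

32768


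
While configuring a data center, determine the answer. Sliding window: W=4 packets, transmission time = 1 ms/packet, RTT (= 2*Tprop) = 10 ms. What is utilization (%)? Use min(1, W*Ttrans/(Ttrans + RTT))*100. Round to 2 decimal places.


Given: W = 4, Ttrans = 1 ms, RTT = 10 ms (= 2 * Tprop, Tprop = 5 ms)
Cycle time = Ttrans + RTT = 1 + 10 = 11 ms (first packet sent until its ACK returns)
W * Ttrans = 4 * 1 = 4 ms of sending per cycle
W * Ttrans / (Ttrans + RTT) = 4 / 11 = 0.363636
U = min(1, 0.363636) = 0.363636
U% = 36.36%

36.36


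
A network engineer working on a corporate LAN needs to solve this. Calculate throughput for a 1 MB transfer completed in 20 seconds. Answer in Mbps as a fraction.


Given: file = 1 MB, time = 20 s
File in Mb = 1 * 8 = 8 Mb
Throughput = 8 / 20 Mbps
Throughput = 2/5 Mbps

2/5


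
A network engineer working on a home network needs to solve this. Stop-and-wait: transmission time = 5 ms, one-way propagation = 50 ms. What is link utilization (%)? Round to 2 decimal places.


Given: Ttrans = 5 ms, Tprop = 50 ms
RTT = 2 * Tprop = 2 * 50 = 100 ms
U = Ttrans / (Ttrans + RTT)
U = 5 / (5 + 100)
U = 5 / 105 = 0.047619
U% = 4.76%

4.76


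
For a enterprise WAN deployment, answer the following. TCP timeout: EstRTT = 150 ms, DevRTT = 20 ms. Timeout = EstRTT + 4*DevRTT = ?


Given: EstRTT = 150 ms, DevRTT = 20 ms
Timeout = EstRTT + 4 * DevRTT
4 * DevRTT = 4 * 20 = 80
Timeout = 150 + 80 = 230 ms

230


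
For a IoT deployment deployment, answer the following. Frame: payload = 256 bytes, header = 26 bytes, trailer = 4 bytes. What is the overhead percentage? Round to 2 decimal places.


Given: payload = 256 B, header = 26 B, trailer = 4 B
Overhead bytes = header + trailer = 26 + 4 = 30
Total frame = payload + overhead = 256 + 30 = 286
Overhead % = 30 / 286 * 100 = 10.4895% -> 10.49% (2 dp)

10.49


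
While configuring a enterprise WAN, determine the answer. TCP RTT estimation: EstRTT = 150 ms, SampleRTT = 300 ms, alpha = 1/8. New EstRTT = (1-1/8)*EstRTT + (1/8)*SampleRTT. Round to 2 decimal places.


Given: EstRTT = 150 ms, SampleRTT = 300 ms, alpha = 1/8
New EstRTT = (1 - alpha) * EstRTT + alpha * SampleRTT
(7/8) * 150 = 131.25
(1/8) * 300 = 37.5
New EstRTT = 131.25 + 37.5 = 168.75 ms -> 168.75 ms (2 dp)

168.75


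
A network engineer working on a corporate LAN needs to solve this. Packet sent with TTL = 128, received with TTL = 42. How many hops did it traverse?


Given: initial TTL = 128, received TTL = 42
Hops = initial TTL - received TTL
Hops = 128 - 42 = 86

86


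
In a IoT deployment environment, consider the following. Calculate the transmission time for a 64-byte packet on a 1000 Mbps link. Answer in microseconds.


Given: packet = 64 bytes, bandwidth = 1000 Mbps
Packet in bits = 64 * 8 = 512 bits
Bandwidth = 1000 * 10^6 = 1000000000 bps
Time = 512 / 1000000000 seconds
Time in us = 512 * 10^6 / 1000000000 = 0.512

0.512


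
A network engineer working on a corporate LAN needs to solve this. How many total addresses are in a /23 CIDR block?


Given: CIDR prefix /23
Host bits = 32 - 23 = 9
Total addresses = 2^9 = 512

512


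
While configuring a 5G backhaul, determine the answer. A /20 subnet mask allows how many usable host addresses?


Given: subnet mask /20
Host bits = 32 - 20 = 12
Total addresses = 2^12 = 4096
Usable hosts = 4096 - 2 (network + broadcast) = 4094

4094


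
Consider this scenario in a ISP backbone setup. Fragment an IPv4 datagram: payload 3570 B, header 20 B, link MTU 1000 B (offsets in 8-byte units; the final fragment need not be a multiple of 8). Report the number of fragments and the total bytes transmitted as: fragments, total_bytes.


Max data per non-final fragment = floor((MTU - header)/8)*8 = floor((1000 - 20)/8)*8 = floor(980/8)*8 = 976 B
Final fragment needs no 8-byte alignment: it can carry up to MTU - header = 980 B
Non-final fragments needed = ceil((payload - 980) / 976) = ceil(2590/976) = ceil(2.6537) = 3
Number of fragments = 3 + 1 = 4
Fragment sizes (data): 3 * 976 B + 642 B (last, 642 <= 980 OK)
Total bytes sent = payload + n_frags * header = 3570 + 4*20 = 3570 + 80 = 3650 B

4, 3650


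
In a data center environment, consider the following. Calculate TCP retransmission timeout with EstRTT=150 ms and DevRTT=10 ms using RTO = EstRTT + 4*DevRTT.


Given: EstRTT = 150 ms, DevRTT = 10 ms
Timeout = EstRTT + 4 * DevRTT
4 * DevRTT = 4 * 10 = 40
Timeout = 150 + 40 = 190 ms

190


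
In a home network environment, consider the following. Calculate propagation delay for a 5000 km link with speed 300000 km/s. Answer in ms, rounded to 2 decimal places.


Given: distance = 5000 km, speed = 300000 km/s
Delay = distance / speed = 5000 / 300000 seconds
Delay in ms = 5000 * 1000 / 300000
Delay = 16.6667 ms
Rounded to 2 dp = 16.67 ms

16.67


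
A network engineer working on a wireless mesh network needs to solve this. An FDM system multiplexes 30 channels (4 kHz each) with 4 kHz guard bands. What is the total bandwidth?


Given: 30 channels, 4 kHz each, guard = 4 kHz
Channel bandwidth = 30 * 4 = 120 kHz
Guard bands = 29 gaps * 4 kHz = 116 kHz
Total = 120 + 116 = 236 kHz

236


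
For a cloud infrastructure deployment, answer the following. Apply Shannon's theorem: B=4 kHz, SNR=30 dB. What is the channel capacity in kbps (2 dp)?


Given: B = 4 kHz, SNR = 30 dB
SNR linear = 10^(30/10) = 1000
1 + SNR = 1001
log2(1001) = 9.9672262588
C = 4 * 1000 * 9.9672262588 = 39868.9050 bps
C = 39.868905 kbps -> 39.87 kbps (2 dp)

39.87


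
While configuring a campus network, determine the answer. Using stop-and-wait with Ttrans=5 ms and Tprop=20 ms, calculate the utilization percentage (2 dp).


Given: Ttrans = 5 ms, Tprop = 20 ms
RTT = 2 * Tprop = 2 * 20 = 40 ms
U = Ttrans / (Ttrans + RTT)
U = 5 / (5 + 40)
U = 5 / 45 = 0.111111
U% = 11.11%

11.11


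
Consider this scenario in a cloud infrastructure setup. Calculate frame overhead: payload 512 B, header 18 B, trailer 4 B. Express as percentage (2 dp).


Given: payload = 512 B, header = 18 B, trailer = 4 B
Overhead bytes = header + trailer = 18 + 4 = 22
Total frame = payload + overhead = 512 + 22 = 534
Overhead % = 22 / 534 * 100 = 4.1199% -> 4.12% (2 dp)

4.12


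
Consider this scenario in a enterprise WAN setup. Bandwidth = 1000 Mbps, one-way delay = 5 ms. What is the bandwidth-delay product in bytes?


Given: bandwidth = 1000 Mbps, delay = 5 ms
BDP in bits = 1000 * 10^6 * 5 / 1000
BDP in bits = 5000000
BDP in bytes = 5000000 / 8 = 625000

625000


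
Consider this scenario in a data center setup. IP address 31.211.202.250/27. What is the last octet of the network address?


Given: IP = 31.211.202.250, prefix = /27
Subnet mask = 255.255.255.224
Last octet of IP: 250
Last octet of mask: 224
Network last octet = 250 AND 224 = 224

224


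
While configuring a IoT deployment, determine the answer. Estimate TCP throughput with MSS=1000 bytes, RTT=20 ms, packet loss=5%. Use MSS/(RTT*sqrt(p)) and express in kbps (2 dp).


Given: MSS = 1000 bytes, RTT = 20 ms, loss = 5%
RTT in seconds = 20 / 1000 = 0.02
Loss rate = 5% = 0.05
sqrt(loss) = sqrt(0.05) = 0.223606797750
Throughput (bytes/s) = 1000 / (0.02 * 0.223606797750) = 223606.7977
Throughput (kbps) = 223606.7977 * 8 / 1000 = 1788.854382 -> 1788.85 kbps (2 dp)

1788.85


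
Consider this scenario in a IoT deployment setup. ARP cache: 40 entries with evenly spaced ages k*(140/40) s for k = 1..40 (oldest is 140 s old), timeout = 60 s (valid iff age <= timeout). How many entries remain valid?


Ages are k * 140/40 s for k = 1..40 (spacing = 3.5000 s).
Entry k is valid iff k * 140/40 <= 60 iff k <= 40 * 60 / 140 = 17.1429
n_valid = floor(17.1429) = 17
(n_stale = 40 - 17 = 23)

17


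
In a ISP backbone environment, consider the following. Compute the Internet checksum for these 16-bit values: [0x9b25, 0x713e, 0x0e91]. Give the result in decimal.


Given words: [0x9b25, 0x713e, 0x0e91]
Step 1: Sum all words
Raw sum = 39717 + 28990 + 3729 = 72436
Step 2: Fold carry: (6900 + 1) = 6901
One's complement = ~6901 & 0xFFFF = 58634

58634


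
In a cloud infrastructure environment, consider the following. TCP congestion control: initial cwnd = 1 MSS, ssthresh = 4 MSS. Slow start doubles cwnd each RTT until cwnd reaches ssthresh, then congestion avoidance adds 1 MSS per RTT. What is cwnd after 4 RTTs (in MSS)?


RTT 0: cwnd = 1 MSS (initial)
RTT 1: cwnd = 2 MSS (slow start, doubled)
RTT 2: cwnd = 4 MSS (slow start, doubled)
RTT 3: cwnd = 5 MSS (congestion avoidance, +1)
RTT 4: cwnd = 6 MSS (congestion avoidance, +1)

6


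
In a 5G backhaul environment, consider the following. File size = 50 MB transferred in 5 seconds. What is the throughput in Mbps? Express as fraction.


Given: file = 50 MB, time = 5 s
File in Mb = 50 * 8 = 400 Mb
Throughput = 400 / 5 Mbps
Throughput = 80 Mbps

80


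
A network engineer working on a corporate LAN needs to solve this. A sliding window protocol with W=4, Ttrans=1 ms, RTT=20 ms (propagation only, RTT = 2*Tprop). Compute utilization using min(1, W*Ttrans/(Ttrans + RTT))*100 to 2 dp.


Given: W = 4, Ttrans = 1 ms, RTT = 20 ms (= 2 * Tprop, Tprop = 10 ms)
Cycle time = Ttrans + RTT = 1 + 20 = 21 ms (first packet sent until its ACK returns)
W * Ttrans = 4 * 1 = 4 ms of sending per cycle
W * Ttrans / (Ttrans + RTT) = 4 / 21 = 0.190476
U = min(1, 0.190476) = 0.190476
U% = 19.05%

19.05


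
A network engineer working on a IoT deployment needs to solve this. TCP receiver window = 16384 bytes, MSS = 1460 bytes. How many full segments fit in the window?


Given: RWND = 16384 bytes, MSS = 1460 bytes
Full segments = floor(RWND / MSS)
Full segments = floor(16384 / 1460)
Full segments = floor(11.2219) = 11

11


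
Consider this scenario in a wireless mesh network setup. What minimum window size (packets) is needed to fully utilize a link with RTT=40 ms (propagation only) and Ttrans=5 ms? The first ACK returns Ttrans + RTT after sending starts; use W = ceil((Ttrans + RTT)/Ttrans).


Given: Ttrans = 5 ms, RTT = 40 ms (= 2 * Tprop, Tprop = 20 ms)
Time until first ACK returns = Ttrans + RTT = 5 + 40 = 45 ms
Need W * Ttrans >= Ttrans + RTT  ->  W >= (Ttrans + RTT) / Ttrans
(Ttrans + RTT) / Ttrans = 45 / 5 = 9
W_min = ceil(9) = 9

9


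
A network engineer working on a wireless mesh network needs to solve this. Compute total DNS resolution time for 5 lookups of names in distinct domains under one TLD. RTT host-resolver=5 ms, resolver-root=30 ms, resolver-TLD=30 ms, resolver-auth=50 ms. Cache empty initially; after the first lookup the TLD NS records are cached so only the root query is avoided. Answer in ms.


Lookup 1 (cold cache): local + root + TLD + auth = 5 + 30 + 30 + 50 = 115 ms
Lookups 2..5 (TLD NS cached -> skip root; new domain -> still ask TLD and auth): local + TLD + auth = 5 + 30 + 50 = 85 ms each
Remaining 4 lookups: 4 * 85 = 340 ms
Total = 115 + 340 = 455 ms

455
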